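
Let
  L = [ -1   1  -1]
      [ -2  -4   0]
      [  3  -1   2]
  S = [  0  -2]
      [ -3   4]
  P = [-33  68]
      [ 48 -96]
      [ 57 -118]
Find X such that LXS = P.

Isolating X: multiply by L⁻¹ from the left and S⁻¹ from the right, so X = L⁻¹PS⁻¹.
det L = -2, so L⁻¹ = [[4, 1/2, 2], [-2, -1/2, -1], [-7, -1, -3]].
det S = -6, so S⁻¹ = [[-2/3, -1/3], [-1/2, 0]].
L⁻¹P = [[6, -12], [-15, 30], [12, -26]].
X = (L⁻¹P)S⁻¹ = [[2, -2], [-5, 5], [5, -4]].

X = [[2, -2], [-5, 5], [5, -4]]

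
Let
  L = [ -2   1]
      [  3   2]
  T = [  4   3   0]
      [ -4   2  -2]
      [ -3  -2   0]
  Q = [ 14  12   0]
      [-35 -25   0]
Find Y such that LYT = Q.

Isolating Y: multiply by L⁻¹ from the left and T⁻¹ from the right, so Y = L⁻¹QT⁻¹.
det L = -7; the adjugate gives L⁻¹ = [[-2/7, 1/7], [3/7, 2/7]].
det T = 2; the adjugate gives T⁻¹ = [[-2, 0, -3], [3, 0, 4], [7, -1/2, 10]].
L⁻¹Q = [[-9, -7, 0], [-4, -2, 0]].
Y = (L⁻¹Q)T⁻¹ = [[-3, 0, -1], [2, 0, 4]].

Y = [[-3, 0, -1], [2, 0, 4]]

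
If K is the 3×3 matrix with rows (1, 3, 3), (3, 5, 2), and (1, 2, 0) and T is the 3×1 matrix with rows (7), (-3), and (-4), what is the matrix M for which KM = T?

M = [[-2], [-1], [4]]

Left-multiplying both sides by K⁻¹ gives M = K⁻¹T.
det K = 5, so K⁻¹ = [[-4/5, 6/5, -9/5], [2/5, -3/5, 7/5], [1/5, 1/5, -4/5]].
M = K⁻¹T = [[-4/5, 6/5, -9/5], [2/5, -3/5, 7/5], [1/5, 1/5, -4/5]] · [[7], [-3], [-4]] = [[-2], [-1], [4]].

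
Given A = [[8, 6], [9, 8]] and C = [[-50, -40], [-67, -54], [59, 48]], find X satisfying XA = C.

X = [[-4, -2], [-5, -3], [4, 3]]

Since A sits to the right of X, X = CA⁻¹.
det A = 10; the adjugate gives A⁻¹ = [[4/5, -3/5], [-9/10, 4/5]].
X = CA⁻¹ = [[-50, -40], [-67, -54], [59, 48]] · [[4/5, -3/5], [-9/10, 4/5]] = [[-4, -2], [-5, -3], [4, 3]].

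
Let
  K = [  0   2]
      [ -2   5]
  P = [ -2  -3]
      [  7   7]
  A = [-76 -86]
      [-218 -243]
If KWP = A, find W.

W = [[0, 2], [5, -4]]

Isolating W: multiply by K⁻¹ from the left and P⁻¹ from the right, so W = K⁻¹AP⁻¹.
K has determinant 4; K⁻¹ = [[5/4, -1/2], [1/2, 0]].
det P = 7, so P⁻¹ = [[1, 3/7], [-1, -2/7]].
K⁻¹A = [[14, 14], [-38, -43]].
W = (K⁻¹A)P⁻¹ = [[0, 2], [5, -4]].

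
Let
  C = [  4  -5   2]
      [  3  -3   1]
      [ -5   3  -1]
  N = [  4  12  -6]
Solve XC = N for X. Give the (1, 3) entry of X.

-5

Right-multiplying both sides by C⁻¹ gives X = NC⁻¹.
C has determinant -2; C⁻¹ = [[0, -1/2, -1/2], [1, -3, -1], [3, -13/2, -3/2]].
X = NC⁻¹ = [[4, 12, -6]] · [[0, -1/2, -1/2], [1, -3, -1], [3, -13/2, -3/2]] = [[-6, 1, -5]].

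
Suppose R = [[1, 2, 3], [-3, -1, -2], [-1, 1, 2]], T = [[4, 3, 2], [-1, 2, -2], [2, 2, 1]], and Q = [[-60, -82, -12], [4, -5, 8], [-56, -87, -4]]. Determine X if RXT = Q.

X = R⁻¹QT⁻¹ (apply R⁻¹ on the left and T⁻¹ on the right).
R has determinant 4; R⁻¹ = [[0, -1/4, -1/4], [2, 5/4, -7/4], [-1, -3/4, 5/4]].
det T = 3, so T⁻¹ = [[2, 1/3, -10/3], [-1, 0, 2], [-2, -2/3, 11/3]].
R⁻¹Q = [[13, 23, -1], [-17, -18, -7], [-13, -23, 1]].
X = (R⁻¹Q)T⁻¹ = [[5, 5, -1], [-2, -1, -5], [-5, -5, 1]].

X = [[5, 5, -1], [-2, -1, -5], [-5, -5, 1]]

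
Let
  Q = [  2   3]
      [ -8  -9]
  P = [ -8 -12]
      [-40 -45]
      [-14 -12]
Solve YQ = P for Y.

Q is on the right of Y, so right-multiply by Q⁻¹: Y = PQ⁻¹.
det Q = 6; the adjugate gives Q⁻¹ = [[-3/2, -1/2], [4/3, 1/3]].
Y = PQ⁻¹ = [[-8, -12], [-40, -45], [-14, -12]] · [[-3/2, -1/2], [4/3, 1/3]] = [[-4, 0], [0, 5], [5, 3]].

Y = [[-4, 0], [0, 5], [5, 3]]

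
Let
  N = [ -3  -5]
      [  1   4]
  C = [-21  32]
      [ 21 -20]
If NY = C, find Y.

Y = [[-3, -4], [6, -4]]

Left-multiplying both sides by N⁻¹ gives Y = N⁻¹C.
N has determinant -7; N⁻¹ = [[-4/7, -5/7], [1/7, 3/7]].
Y = N⁻¹C = [[-4/7, -5/7], [1/7, 3/7]] · [[-21, 32], [21, -20]] = [[-3, -4], [6, -4]].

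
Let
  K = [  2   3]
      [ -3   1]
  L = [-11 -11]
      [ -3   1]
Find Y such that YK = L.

Y = [[-4, 1], [0, 1]]

K is on the right of Y, so right-multiply by K⁻¹: Y = LK⁻¹.
det K = 11, so K⁻¹ = [[1/11, -3/11], [3/11, 2/11]].
Y = LK⁻¹ = [[-11, -11], [-3, 1]] · [[1/11, -3/11], [3/11, 2/11]] = [[-4, 1], [0, 1]].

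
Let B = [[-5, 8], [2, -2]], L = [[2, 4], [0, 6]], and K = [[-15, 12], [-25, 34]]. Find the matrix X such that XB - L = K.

XB = K + L = [[-13, 16], [-25, 40]].
B is on the right of X, so right-multiply by B⁻¹: X = (K + L)B⁻¹.
det B = -6; the adjugate gives B⁻¹ = [[1/3, 4/3], [1/3, 5/6]].
X = (K + L)B⁻¹ = [[1, -4], [5, 0]].

X = [[1, -4], [5, 0]]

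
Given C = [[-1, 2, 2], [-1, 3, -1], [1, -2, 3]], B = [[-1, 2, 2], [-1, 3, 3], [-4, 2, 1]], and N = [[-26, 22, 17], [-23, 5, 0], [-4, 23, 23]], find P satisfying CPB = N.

P = [[2, 2, 3], [5, -2, 3], [-1, 3, 1]]

Isolating P: multiply by C⁻¹ from the left and B⁻¹ from the right, so P = C⁻¹NB⁻¹.
det C = -5; the adjugate gives C⁻¹ = [[-7/5, 2, 8/5], [-2/5, 1, 3/5], [1/5, 0, 1/5]].
det B = 1, so B⁻¹ = [[-3, 2, 0], [-11, 7, 1], [10, -6, -1]].
C⁻¹N = [[-16, 16, 13], [-15, 10, 7], [-6, 9, 8]].
P = (C⁻¹N)B⁻¹ = [[2, 2, 3], [5, -2, 3], [-1, 3, 1]].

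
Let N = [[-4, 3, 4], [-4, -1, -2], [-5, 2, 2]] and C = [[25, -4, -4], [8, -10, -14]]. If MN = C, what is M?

Since N sits to the right of M, M = CN⁻¹.
det N = -6; the adjugate gives N⁻¹ = [[-1/3, -1/3, 1/3], [-3, -2, 4], [13/6, 7/6, -8/3]].
M = CN⁻¹ = [[25, -4, -4], [8, -10, -14]] · [[-1/3, -1/3, 1/3], [-3, -2, 4], [13/6, 7/6, -8/3]] = [[-5, -5, 3], [-3, 1, 0]].

M = [[-5, -5, 3], [-3, 1, 0]]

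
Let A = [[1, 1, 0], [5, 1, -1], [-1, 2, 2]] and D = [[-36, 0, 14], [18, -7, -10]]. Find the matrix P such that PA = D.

P = [[-2, -6, 4], [-5, 4, -3]]

Since A sits to the right of P, P = DA⁻¹.
A has determinant -5; A⁻¹ = [[-4/5, 2/5, 1/5], [9/5, -2/5, -1/5], [-11/5, 3/5, 4/5]].
P = DA⁻¹ = [[-36, 0, 14], [18, -7, -10]] · [[-4/5, 2/5, 1/5], [9/5, -2/5, -1/5], [-11/5, 3/5, 4/5]] = [[-2, -6, 4], [-5, 4, -3]].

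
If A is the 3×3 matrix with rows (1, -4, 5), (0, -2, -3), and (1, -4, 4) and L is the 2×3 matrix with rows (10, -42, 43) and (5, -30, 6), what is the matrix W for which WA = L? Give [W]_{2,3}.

4

Right-multiplying both sides by A⁻¹ gives W = LA⁻¹.
A has determinant 2; A⁻¹ = [[-10, -2, 11], [-3/2, -1/2, 3/2], [1, 0, -1]].
W = LA⁻¹ = [[10, -42, 43], [5, -30, 6]] · [[-10, -2, 11], [-3/2, -1/2, 3/2], [1, 0, -1]] = [[6, 1, 4], [1, 5, 4]].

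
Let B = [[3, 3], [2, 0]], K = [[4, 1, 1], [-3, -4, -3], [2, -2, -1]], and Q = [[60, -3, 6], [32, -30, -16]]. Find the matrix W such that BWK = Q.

W = B⁻¹QK⁻¹ (apply B⁻¹ on the left and K⁻¹ on the right).
det B = -6, so B⁻¹ = [[0, 1/2], [1/3, -1/2]].
det K = -3; the adjugate gives K⁻¹ = [[2/3, 1/3, -1/3], [3, 2, -3], [-14/3, -10/3, 13/3]].
B⁻¹Q = [[16, -15, -8], [4, 14, 10]].
W = (B⁻¹Q)K⁻¹ = [[3, 2, 5], [-2, -4, 0]].

W = [[3, 2, 5], [-2, -4, 0]]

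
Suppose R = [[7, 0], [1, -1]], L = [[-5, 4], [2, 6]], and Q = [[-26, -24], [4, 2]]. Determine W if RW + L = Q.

RW = Q − L = [[-21, -28], [2, -4]].
Since R multiplies W on the left, W = R⁻¹(Q − L).
R has determinant -7; R⁻¹ = [[1/7, 0], [1/7, -1]].
W = R⁻¹(Q − L) = [[-3, -4], [-5, 0]].

W = [[-3, -4], [-5, 0]]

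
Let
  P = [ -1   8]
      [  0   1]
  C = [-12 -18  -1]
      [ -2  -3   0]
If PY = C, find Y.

Since P multiplies Y on the left, Y = P⁻¹C.
det P = -1; the adjugate gives P⁻¹ = [[-1, 8], [0, 1]].
Y = P⁻¹C = [[-1, 8], [0, 1]] · [[-12, -18, -1], [-2, -3, 0]] = [[-4, -6, 1], [-2, -3, 0]].

Y = [[-4, -6, 1], [-2, -3, 0]]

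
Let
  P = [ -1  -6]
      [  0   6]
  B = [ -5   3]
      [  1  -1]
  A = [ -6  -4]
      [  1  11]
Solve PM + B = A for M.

PM = A − B = [[-1, -7], [0, 12]].
Left-multiplying both sides by P⁻¹ gives M = P⁻¹(A − B).
det P = -6, so P⁻¹ = [[-1, -1], [0, 1/6]].
M = P⁻¹(A − B) = [[1, -5], [0, 2]].

M = [[1, -5], [0, 2]]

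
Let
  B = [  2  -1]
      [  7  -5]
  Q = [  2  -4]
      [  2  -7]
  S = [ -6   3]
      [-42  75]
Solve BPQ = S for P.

P = [[-2, 4], [2, 5]]

Left-multiply by B⁻¹ and right-multiply by Q⁻¹: P = B⁻¹SQ⁻¹.
det B = -3; the adjugate gives B⁻¹ = [[5/3, -1/3], [7/3, -2/3]].
Q has determinant -6; Q⁻¹ = [[7/6, -2/3], [1/3, -1/3]].
B⁻¹S = [[4, -20], [14, -43]].
P = (B⁻¹S)Q⁻¹ = [[-2, 4], [2, 5]].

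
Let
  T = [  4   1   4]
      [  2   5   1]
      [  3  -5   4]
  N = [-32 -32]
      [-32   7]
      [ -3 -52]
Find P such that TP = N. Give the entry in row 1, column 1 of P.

Since T multiplies P on the left, P = T⁻¹N.
T has determinant -5; T⁻¹ = [[-5, 24/5, 19/5], [1, -4/5, -4/5], [5, -23/5, -18/5]].
P = T⁻¹N = [[-5, 24/5, 19/5], [1, -4/5, -4/5], [5, -23/5, -18/5]] · [[-32, -32], [-32, 7], [-3, -52]] = [[-5, -4], [-4, 4], [-2, -5]].

-5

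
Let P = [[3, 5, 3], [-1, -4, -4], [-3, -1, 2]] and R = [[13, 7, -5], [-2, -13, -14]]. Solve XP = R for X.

P is on the right of X, so right-multiply by P⁻¹: X = RP⁻¹.
det P = 1, so P⁻¹ = [[-12, -13, -8], [14, 15, 9], [-11, -12, -7]].
X = RP⁻¹ = [[13, 7, -5], [-2, -13, -14]] · [[-12, -13, -8], [14, 15, 9], [-11, -12, -7]] = [[-3, -4, -6], [-4, -1, -3]].

X = [[-3, -4, -6], [-4, -1, -3]]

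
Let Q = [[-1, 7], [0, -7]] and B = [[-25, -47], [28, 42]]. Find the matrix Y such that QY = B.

Y = [[-3, 5], [-4, -6]]

Left-multiplying both sides by Q⁻¹ gives Y = Q⁻¹B.
det Q = 7; the adjugate gives Q⁻¹ = [[-1, -1], [0, -1/7]].
Y = Q⁻¹B = [[-1, -1], [0, -1/7]] · [[-25, -47], [28, 42]] = [[-3, 5], [-4, -6]].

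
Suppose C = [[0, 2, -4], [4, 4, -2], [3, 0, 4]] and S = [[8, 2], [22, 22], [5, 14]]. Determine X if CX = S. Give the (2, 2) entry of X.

-1

Left-multiplying both sides by C⁻¹ gives X = C⁻¹S.
det C = 4, so C⁻¹ = [[4, -2, 3], [-11/2, 3, -4], [-3, 3/2, -2]].
X = C⁻¹S = [[4, -2, 3], [-11/2, 3, -4], [-3, 3/2, -2]] · [[8, 2], [22, 22], [5, 14]] = [[3, 6], [2, -1], [-1, -1]].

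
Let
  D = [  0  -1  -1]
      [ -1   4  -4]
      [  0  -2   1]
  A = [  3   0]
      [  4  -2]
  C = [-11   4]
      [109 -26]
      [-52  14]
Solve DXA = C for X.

X = [[1, 3], [3, 3], [-2, -1]]

X = D⁻¹CA⁻¹ (apply D⁻¹ on the left and A⁻¹ on the right).
det D = -3; the adjugate gives D⁻¹ = [[4/3, -1, -8/3], [-1/3, 0, -1/3], [-2/3, 0, 1/3]].
det A = -6; the adjugate gives A⁻¹ = [[1/3, 0], [2/3, -1/2]].
D⁻¹C = [[15, -6], [21, -6], [-10, 2]].
X = (D⁻¹C)A⁻¹ = [[1, 3], [3, 3], [-2, -1]].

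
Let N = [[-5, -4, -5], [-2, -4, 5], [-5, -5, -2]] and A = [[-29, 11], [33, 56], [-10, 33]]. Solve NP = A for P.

Left-multiplying both sides by N⁻¹ gives P = N⁻¹A.
N has determinant 1; N⁻¹ = [[33, 17, -40], [-29, -15, 35], [-10, -5, 12]].
P = N⁻¹A = [[33, 17, -40], [-29, -15, 35], [-10, -5, 12]] · [[-29, 11], [33, 56], [-10, 33]] = [[4, -5], [-4, -4], [5, 6]].

P = [[4, -5], [-4, -4], [5, 6]]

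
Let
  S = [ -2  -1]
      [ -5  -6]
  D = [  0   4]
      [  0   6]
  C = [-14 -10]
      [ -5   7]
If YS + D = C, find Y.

Y = [[2, 2], [5, -1]]

YS = C − D = [[-14, -14], [-5, 1]].
S is on the right of Y, so right-multiply by S⁻¹: Y = (C − D)S⁻¹.
S has determinant 7; S⁻¹ = [[-6/7, 1/7], [5/7, -2/7]].
Y = (C − D)S⁻¹ = [[2, 2], [5, -1]].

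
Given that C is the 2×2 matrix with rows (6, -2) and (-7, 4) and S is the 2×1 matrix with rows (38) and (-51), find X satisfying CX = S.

Left-multiplying both sides by C⁻¹ gives X = C⁻¹S.
det C = 10; the adjugate gives C⁻¹ = [[2/5, 1/5], [7/10, 3/5]].
X = C⁻¹S = [[2/5, 1/5], [7/10, 3/5]] · [[38], [-51]] = [[5], [-4]].

X = [[5], [-4]]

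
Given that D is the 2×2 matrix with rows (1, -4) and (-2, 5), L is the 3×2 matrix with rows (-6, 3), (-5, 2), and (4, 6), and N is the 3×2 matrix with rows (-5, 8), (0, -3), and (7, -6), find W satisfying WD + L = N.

WD = N − L = [[1, 5], [5, -5], [3, -12]].
Since D sits to the right of W, W = (N − L)D⁻¹.
det D = -3, so D⁻¹ = [[-5/3, -4/3], [-2/3, -1/3]].
W = (N − L)D⁻¹ = [[-5, -3], [-5, -5], [3, 0]].

W = [[-5, -3], [-5, -5], [3, 0]]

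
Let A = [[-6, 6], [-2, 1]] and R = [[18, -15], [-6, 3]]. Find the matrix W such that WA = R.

A is on the right of W, so right-multiply by A⁻¹: W = RA⁻¹.
A has determinant 6; A⁻¹ = [[1/6, -1], [1/3, -1]].
W = RA⁻¹ = [[18, -15], [-6, 3]] · [[1/6, -1], [1/3, -1]] = [[-2, -3], [0, 3]].

W = [[-2, -3], [0, 3]]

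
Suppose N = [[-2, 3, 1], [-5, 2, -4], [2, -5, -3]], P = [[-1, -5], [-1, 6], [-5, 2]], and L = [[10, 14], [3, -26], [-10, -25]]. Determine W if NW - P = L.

W = [[-4, 2], [-1, 3], [4, 4]]

NW = L + P = [[9, 9], [2, -20], [-15, -23]].
Left-multiplying both sides by N⁻¹ gives W = N⁻¹(L + P).
N has determinant 4; N⁻¹ = [[-13/2, 1, -7/2], [-23/4, 1, -13/4], [21/4, -1, 11/4]].
W = N⁻¹(L + P) = [[-4, 2], [-1, 3], [4, 4]].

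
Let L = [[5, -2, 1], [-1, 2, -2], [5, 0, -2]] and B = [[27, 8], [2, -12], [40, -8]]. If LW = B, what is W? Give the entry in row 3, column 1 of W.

Left-multiplying both sides by L⁻¹ gives W = L⁻¹B.
det L = -6, so L⁻¹ = [[2/3, 2/3, -1/3], [2, 5/2, -3/2], [5/3, 5/3, -4/3]].
W = L⁻¹B = [[2/3, 2/3, -1/3], [2, 5/2, -3/2], [5/3, 5/3, -4/3]] · [[27, 8], [2, -12], [40, -8]] = [[6, 0], [-1, -2], [-5, 4]].

-5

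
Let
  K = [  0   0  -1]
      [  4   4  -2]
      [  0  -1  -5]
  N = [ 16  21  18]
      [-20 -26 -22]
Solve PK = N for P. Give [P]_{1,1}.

Right-multiplying both sides by K⁻¹ gives P = NK⁻¹.
det K = 4; the adjugate gives K⁻¹ = [[-11/2, 1/4, 1], [5, 0, -1], [-1, 0, 0]].
P = NK⁻¹ = [[16, 21, 18], [-20, -26, -22]] · [[-11/2, 1/4, 1], [5, 0, -1], [-1, 0, 0]] = [[-1, 4, -5], [2, -5, 6]].

-1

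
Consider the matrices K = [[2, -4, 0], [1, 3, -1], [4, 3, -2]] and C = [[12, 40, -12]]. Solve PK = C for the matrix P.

P = [[-4, 4, 4]]

Since K sits to the right of P, P = CK⁻¹.
det K = 2; the adjugate gives K⁻¹ = [[-3/2, -4, 2], [-1, -2, 1], [-9/2, -11, 5]].
P = CK⁻¹ = [[12, 40, -12]] · [[-3/2, -4, 2], [-1, -2, 1], [-9/2, -11, 5]] = [[-4, 4, 4]].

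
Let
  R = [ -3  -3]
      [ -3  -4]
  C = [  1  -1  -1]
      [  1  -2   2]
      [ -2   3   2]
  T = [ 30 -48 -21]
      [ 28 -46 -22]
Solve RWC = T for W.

W = R⁻¹TC⁻¹ (apply R⁻¹ on the left and C⁻¹ on the right).
det R = 3; the adjugate gives R⁻¹ = [[-4/3, 1], [1, -1]].
det C = -3, so C⁻¹ = [[10/3, 1/3, 4/3], [2, 0, 1], [1/3, 1/3, 1/3]].
R⁻¹T = [[-12, 18, 6], [2, -2, 1]].
W = (R⁻¹T)C⁻¹ = [[-2, -2, 4], [3, 1, 1]].

W = [[-2, -2, 4], [3, 1, 1]]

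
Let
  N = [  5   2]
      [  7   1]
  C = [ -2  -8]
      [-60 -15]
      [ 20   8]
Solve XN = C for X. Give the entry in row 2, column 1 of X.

N is on the right of X, so right-multiply by N⁻¹: X = CN⁻¹.
det N = -9, so N⁻¹ = [[-1/9, 2/9], [7/9, -5/9]].
X = CN⁻¹ = [[-2, -8], [-60, -15], [20, 8]] · [[-1/9, 2/9], [7/9, -5/9]] = [[-6, 4], [-5, -5], [4, 0]].

-5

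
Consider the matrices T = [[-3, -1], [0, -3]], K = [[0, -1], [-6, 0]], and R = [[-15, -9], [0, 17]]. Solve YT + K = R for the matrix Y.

Y = [[5, 1], [-2, -5]]

YT = R − K = [[-15, -8], [6, 17]].
T is on the right of Y, so right-multiply by T⁻¹: Y = (R − K)T⁻¹.
det T = 9; the adjugate gives T⁻¹ = [[-1/3, 1/9], [0, -1/3]].
Y = (R − K)T⁻¹ = [[5, 1], [-2, -5]].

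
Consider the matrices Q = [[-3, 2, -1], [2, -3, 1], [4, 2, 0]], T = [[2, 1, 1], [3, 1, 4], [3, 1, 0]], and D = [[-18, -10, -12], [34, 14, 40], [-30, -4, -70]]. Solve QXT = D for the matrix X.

Left-multiply by Q⁻¹ and right-multiply by T⁻¹: X = Q⁻¹DT⁻¹.
det Q = -2, so Q⁻¹ = [[1, 1, 1/2], [-2, -2, -1/2], [-8, -7, -5/2]].
det T = 4, so T⁻¹ = [[-1, 1/4, 3/4], [3, -3/4, -5/4], [0, 1/4, -1/4]].
Q⁻¹D = [[1, 2, -7], [-17, -6, -21], [-19, -8, -9]].
X = (Q⁻¹D)T⁻¹ = [[5, -3, 0], [-1, -5, 0], [-5, -1, -2]].

X = [[5, -3, 0], [-1, -5, 0], [-5, -1, -2]]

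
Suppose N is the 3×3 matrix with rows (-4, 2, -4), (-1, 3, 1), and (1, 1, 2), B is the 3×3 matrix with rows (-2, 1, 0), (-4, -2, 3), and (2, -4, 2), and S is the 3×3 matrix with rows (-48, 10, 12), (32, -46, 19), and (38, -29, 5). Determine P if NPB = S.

Isolating P: multiply by N⁻¹ from the left and B⁻¹ from the right, so P = N⁻¹SB⁻¹.
det N = 2; the adjugate gives N⁻¹ = [[5/2, -4, 7], [3/2, -2, 4], [-2, 3, -5]].
det B = -2, so B⁻¹ = [[-4, 1, -3/2], [-7, 2, -3], [-10, 3, -4]].
N⁻¹S = [[18, 6, -11], [16, -9, 0], [2, -13, 8]].
P = (N⁻¹S)B⁻¹ = [[-4, -3, -1], [-1, -2, 3], [3, 0, 4]].

P = [[-4, -3, -1], [-1, -2, 3], [3, 0, 4]]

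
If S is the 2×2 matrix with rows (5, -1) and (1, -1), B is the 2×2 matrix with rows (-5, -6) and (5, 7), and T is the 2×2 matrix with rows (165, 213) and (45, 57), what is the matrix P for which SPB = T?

P = [[-3, 3], [3, 0]]

Isolating P: multiply by S⁻¹ from the left and B⁻¹ from the right, so P = S⁻¹TB⁻¹.
det S = -4; the adjugate gives S⁻¹ = [[1/4, -1/4], [1/4, -5/4]].
det B = -5; the adjugate gives B⁻¹ = [[-7/5, -6/5], [1, 1]].
S⁻¹T = [[30, 39], [-15, -18]].
P = (S⁻¹T)B⁻¹ = [[-3, 3], [3, 0]].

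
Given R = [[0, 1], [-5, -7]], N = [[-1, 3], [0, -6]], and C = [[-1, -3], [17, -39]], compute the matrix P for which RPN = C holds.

P = [[2, -1], [1, 1]]

Isolating P: multiply by R⁻¹ from the left and N⁻¹ from the right, so P = R⁻¹CN⁻¹.
det R = 5; the adjugate gives R⁻¹ = [[-7/5, -1/5], [1, 0]].
det N = 6, so N⁻¹ = [[-1, -1/2], [0, -1/6]].
R⁻¹C = [[-2, 12], [-1, -3]].
P = (R⁻¹C)N⁻¹ = [[2, -1], [1, 1]].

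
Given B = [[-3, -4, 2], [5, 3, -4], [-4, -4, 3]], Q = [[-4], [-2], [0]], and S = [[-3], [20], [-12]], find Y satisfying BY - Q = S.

Y = [[1], [-1], [-4]]

BY = S + Q = [[-7], [18], [-12]].
Left-multiplying both sides by B⁻¹ gives Y = B⁻¹(S + Q).
det B = 1; the adjugate gives B⁻¹ = [[-7, 4, 10], [1, -1, -2], [-8, 4, 11]].
Y = B⁻¹(S + Q) = [[1], [-1], [-4]].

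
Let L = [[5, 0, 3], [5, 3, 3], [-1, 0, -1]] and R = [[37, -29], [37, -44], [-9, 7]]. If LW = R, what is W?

L is on the left of W, so left-multiply by L⁻¹: W = L⁻¹R.
L has determinant -6; L⁻¹ = [[1/2, 0, 3/2], [-1/3, 1/3, 0], [-1/2, 0, -5/2]].
W = L⁻¹R = [[1/2, 0, 3/2], [-1/3, 1/3, 0], [-1/2, 0, -5/2]] · [[37, -29], [37, -44], [-9, 7]] = [[5, -4], [0, -5], [4, -3]].

W = [[5, -4], [0, -5], [4, -3]]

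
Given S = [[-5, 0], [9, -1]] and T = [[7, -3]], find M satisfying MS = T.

M = [[4, 3]]

Right-multiplying both sides by S⁻¹ gives M = TS⁻¹.
det S = 5; the adjugate gives S⁻¹ = [[-1/5, 0], [-9/5, -1]].
M = TS⁻¹ = [[7, -3]] · [[-1/5, 0], [-9/5, -1]] = [[4, 3]].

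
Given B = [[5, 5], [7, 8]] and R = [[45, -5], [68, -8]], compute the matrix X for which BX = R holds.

Left-multiplying both sides by B⁻¹ gives X = B⁻¹R.
det B = 5, so B⁻¹ = [[8/5, -1], [-7/5, 1]].
X = B⁻¹R = [[8/5, -1], [-7/5, 1]] · [[45, -5], [68, -8]] = [[4, 0], [5, -1]].

X = [[4, 0], [5, -1]]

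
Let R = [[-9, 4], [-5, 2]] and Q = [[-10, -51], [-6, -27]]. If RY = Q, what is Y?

Left-multiplying both sides by R⁻¹ gives Y = R⁻¹Q.
det R = 2, so R⁻¹ = [[1, -2], [5/2, -9/2]].
Y = R⁻¹Q = [[1, -2], [5/2, -9/2]] · [[-10, -51], [-6, -27]] = [[2, 3], [2, -6]].

Y = [[2, 3], [2, -6]]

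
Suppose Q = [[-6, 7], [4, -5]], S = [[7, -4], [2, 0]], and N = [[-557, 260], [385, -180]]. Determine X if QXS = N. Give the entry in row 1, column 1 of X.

Left-multiply by Q⁻¹ and right-multiply by S⁻¹: X = Q⁻¹NS⁻¹.
det Q = 2; the adjugate gives Q⁻¹ = [[-5/2, -7/2], [-2, -3]].
det S = 8, so S⁻¹ = [[0, 1/2], [-1/4, 7/8]].
Q⁻¹N = [[45, -20], [-41, 20]].
X = (Q⁻¹N)S⁻¹ = [[5, 5], [-5, -3]].

5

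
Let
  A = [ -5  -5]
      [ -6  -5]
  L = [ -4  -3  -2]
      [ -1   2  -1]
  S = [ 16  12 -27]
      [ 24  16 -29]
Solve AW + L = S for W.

W = [[-5, 1, 3], [1, -4, 2]]

AW = S − L = [[20, 15, -25], [25, 14, -28]].
A is on the left of W, so left-multiply by A⁻¹: W = A⁻¹(S − L).
A has determinant -5; A⁻¹ = [[1, -1], [-6/5, 1]].
W = A⁻¹(S − L) = [[-5, 1, 3], [1, -4, 2]].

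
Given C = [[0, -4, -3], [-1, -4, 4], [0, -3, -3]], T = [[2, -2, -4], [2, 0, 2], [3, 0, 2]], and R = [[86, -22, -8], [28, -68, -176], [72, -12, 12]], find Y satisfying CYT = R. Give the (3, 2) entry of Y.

-2

Isolating Y: multiply by C⁻¹ from the left and T⁻¹ from the right, so Y = C⁻¹RT⁻¹.
det C = 3; the adjugate gives C⁻¹ = [[8, -1, -28/3], [-1, 0, 1], [1, 0, -4/3]].
T has determinant -4; T⁻¹ = [[0, -1, 1], [-1/2, -4, 3], [0, 3/2, -1]].
C⁻¹R = [[-12, 4, 0], [-14, 10, 20], [-10, -6, -24]].
Y = (C⁻¹R)T⁻¹ = [[-2, -4, 0], [-5, 4, -4], [3, -2, -4]].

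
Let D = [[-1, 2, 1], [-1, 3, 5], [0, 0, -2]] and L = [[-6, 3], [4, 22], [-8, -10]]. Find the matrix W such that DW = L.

W = [[-2, 0], [-6, -1], [4, 5]]

D is on the left of W, so left-multiply by D⁻¹: W = D⁻¹L.
det D = 2, so D⁻¹ = [[-3, 2, 7/2], [-1, 1, 2], [0, 0, -1/2]].
W = D⁻¹L = [[-3, 2, 7/2], [-1, 1, 2], [0, 0, -1/2]] · [[-6, 3], [4, 22], [-8, -10]] = [[-2, 0], [-6, -1], [4, 5]].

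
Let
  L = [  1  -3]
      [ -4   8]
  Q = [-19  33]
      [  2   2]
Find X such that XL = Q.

Since L sits to the right of X, X = QL⁻¹.
L has determinant -4; L⁻¹ = [[-2, -3/4], [-1, -1/4]].
X = QL⁻¹ = [[-19, 33], [2, 2]] · [[-2, -3/4], [-1, -1/4]] = [[5, 6], [-6, -2]].

X = [[5, 6], [-6, -2]]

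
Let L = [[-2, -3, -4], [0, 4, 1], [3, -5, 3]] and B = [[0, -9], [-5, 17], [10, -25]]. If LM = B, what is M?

M = [[-3, 3], [-2, 5], [3, -3]]

L is on the left of M, so left-multiply by L⁻¹: M = L⁻¹B.
det L = 5; the adjugate gives L⁻¹ = [[17/5, 29/5, 13/5], [3/5, 6/5, 2/5], [-12/5, -19/5, -8/5]].
M = L⁻¹B = [[17/5, 29/5, 13/5], [3/5, 6/5, 2/5], [-12/5, -19/5, -8/5]] · [[0, -9], [-5, 17], [10, -25]] = [[-3, 3], [-2, 5], [3, -3]].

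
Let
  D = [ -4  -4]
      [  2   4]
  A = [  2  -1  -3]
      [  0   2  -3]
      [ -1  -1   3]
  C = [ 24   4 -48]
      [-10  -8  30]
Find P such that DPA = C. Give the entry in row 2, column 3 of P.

-1

P = D⁻¹CA⁻¹ (apply D⁻¹ on the left and A⁻¹ on the right).
D has determinant -8; D⁻¹ = [[-1/2, -1/2], [1/4, 1/2]].
det A = -3, so A⁻¹ = [[-1, -2, -3], [-1, -1, -2], [-2/3, -1, -4/3]].
D⁻¹C = [[-7, 2, 9], [1, -3, 3]].
P = (D⁻¹C)A⁻¹ = [[-1, 3, 5], [0, -2, -1]].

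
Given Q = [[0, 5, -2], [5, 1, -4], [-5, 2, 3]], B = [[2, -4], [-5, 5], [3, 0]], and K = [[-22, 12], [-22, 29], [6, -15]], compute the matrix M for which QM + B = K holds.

M = [[-1, 2], [-4, 2], [2, -3]]

QM = K − B = [[-24, 16], [-17, 24], [3, -15]].
Q is on the left of M, so left-multiply by Q⁻¹: M = Q⁻¹(K − B).
det Q = -5; the adjugate gives Q⁻¹ = [[-11/5, 19/5, 18/5], [-1, 2, 2], [-3, 5, 5]].
M = Q⁻¹(K − B) = [[-1, 2], [-4, 2], [2, -3]].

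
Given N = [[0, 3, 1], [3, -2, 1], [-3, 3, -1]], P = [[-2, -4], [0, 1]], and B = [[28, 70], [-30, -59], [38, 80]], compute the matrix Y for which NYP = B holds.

Y = N⁻¹BP⁻¹ (apply N⁻¹ on the left and P⁻¹ on the right).
det N = 3, so N⁻¹ = [[-1/3, 2, 5/3], [0, 1, 1], [1, -3, -3]].
P has determinant -2; P⁻¹ = [[-1/2, -2], [0, 1]].
N⁻¹B = [[-6, -8], [8, 21], [4, 7]].
Y = (N⁻¹B)P⁻¹ = [[3, 4], [-4, 5], [-2, -1]].

Y = [[3, 4], [-4, 5], [-2, -1]]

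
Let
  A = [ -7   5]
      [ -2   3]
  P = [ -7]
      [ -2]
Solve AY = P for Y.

Y = [[1], [0]]

Left-multiplying both sides by A⁻¹ gives Y = A⁻¹P.
det A = -11; the adjugate gives A⁻¹ = [[-3/11, 5/11], [-2/11, 7/11]].
Y = A⁻¹P = [[-3/11, 5/11], [-2/11, 7/11]] · [[-7], [-2]] = [[1], [0]].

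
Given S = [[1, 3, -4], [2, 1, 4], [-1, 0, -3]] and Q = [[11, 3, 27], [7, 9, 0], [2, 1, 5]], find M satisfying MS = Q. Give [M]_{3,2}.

4

S is on the right of M, so right-multiply by S⁻¹: M = QS⁻¹.
S has determinant -1; S⁻¹ = [[3, -9, -16], [-2, 7, 12], [-1, 3, 5]].
M = QS⁻¹ = [[11, 3, 27], [7, 9, 0], [2, 1, 5]] · [[3, -9, -16], [-2, 7, 12], [-1, 3, 5]] = [[0, 3, -5], [3, 0, -4], [-1, 4, 5]].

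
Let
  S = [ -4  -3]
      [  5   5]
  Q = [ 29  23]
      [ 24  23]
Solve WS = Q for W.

Since S sits to the right of W, W = QS⁻¹.
det S = -5, so S⁻¹ = [[-1, -3/5], [1, 4/5]].
W = QS⁻¹ = [[29, 23], [24, 23]] · [[-1, -3/5], [1, 4/5]] = [[-6, 1], [-1, 4]].

W = [[-6, 1], [-1, 4]]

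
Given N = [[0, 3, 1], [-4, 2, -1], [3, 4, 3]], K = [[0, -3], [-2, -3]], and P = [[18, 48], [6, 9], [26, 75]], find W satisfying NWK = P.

W = [[-2, -2], [-3, -4], [2, 3]]

Isolating W: multiply by N⁻¹ from the left and K⁻¹ from the right, so W = N⁻¹PK⁻¹.
det N = 5; the adjugate gives N⁻¹ = [[2, -1, -1], [9/5, -3/5, -4/5], [-22/5, 9/5, 12/5]].
K has determinant -6; K⁻¹ = [[1/2, -1/2], [-1/3, 0]].
N⁻¹P = [[4, 12], [8, 21], [-6, -15]].
W = (N⁻¹P)K⁻¹ = [[-2, -2], [-3, -4], [2, 3]].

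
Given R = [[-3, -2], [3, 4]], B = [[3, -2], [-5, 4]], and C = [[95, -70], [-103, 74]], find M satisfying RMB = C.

M = [[-3, 4], [-3, -1]]

Isolating M: multiply by R⁻¹ from the left and B⁻¹ from the right, so M = R⁻¹CB⁻¹.
det R = -6, so R⁻¹ = [[-2/3, -1/3], [1/2, 1/2]].
det B = 2, so B⁻¹ = [[2, 1], [5/2, 3/2]].
R⁻¹C = [[-29, 22], [-4, 2]].
M = (R⁻¹C)B⁻¹ = [[-3, 4], [-3, -1]].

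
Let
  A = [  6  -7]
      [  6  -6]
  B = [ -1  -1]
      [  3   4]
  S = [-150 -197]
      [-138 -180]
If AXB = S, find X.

Left-multiply by A⁻¹ and right-multiply by B⁻¹: X = A⁻¹SB⁻¹.
A has determinant 6; A⁻¹ = [[-1, 7/6], [-1, 1]].
B has determinant -1; B⁻¹ = [[-4, -1], [3, 1]].
A⁻¹S = [[-11, -13], [12, 17]].
X = (A⁻¹S)B⁻¹ = [[5, -2], [3, 5]].

X = [[5, -2], [3, 5]]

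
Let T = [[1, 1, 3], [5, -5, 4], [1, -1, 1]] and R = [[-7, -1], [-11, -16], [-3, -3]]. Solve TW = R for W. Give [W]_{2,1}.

Left-multiplying both sides by T⁻¹ gives W = T⁻¹R.
det T = -2, so T⁻¹ = [[1/2, 2, -19/2], [1/2, 1, -11/2], [0, -1, 5]].
W = T⁻¹R = [[1/2, 2, -19/2], [1/2, 1, -11/2], [0, -1, 5]] · [[-7, -1], [-11, -16], [-3, -3]] = [[3, -4], [2, 0], [-4, 1]].

2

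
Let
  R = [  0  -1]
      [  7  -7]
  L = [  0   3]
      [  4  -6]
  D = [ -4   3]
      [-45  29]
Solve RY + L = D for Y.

Y = [[-3, 5], [4, 0]]

RY = D − L = [[-4, 0], [-49, 35]].
R is on the left of Y, so left-multiply by R⁻¹: Y = R⁻¹(D − L).
det R = 7, so R⁻¹ = [[-1, 1/7], [-1, 0]].
Y = R⁻¹(D − L) = [[-3, 5], [4, 0]].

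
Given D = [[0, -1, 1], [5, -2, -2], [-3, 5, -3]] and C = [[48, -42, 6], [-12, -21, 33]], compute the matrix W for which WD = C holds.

W = [[0, 6, -6], [3, -6, -6]]

D is on the right of W, so right-multiply by D⁻¹: W = CD⁻¹.
det D = -2, so D⁻¹ = [[-8, -1, -2], [-21/2, -3/2, -5/2], [-19/2, -3/2, -5/2]].
W = CD⁻¹ = [[48, -42, 6], [-12, -21, 33]] · [[-8, -1, -2], [-21/2, -3/2, -5/2], [-19/2, -3/2, -5/2]] = [[0, 6, -6], [3, -6, -6]].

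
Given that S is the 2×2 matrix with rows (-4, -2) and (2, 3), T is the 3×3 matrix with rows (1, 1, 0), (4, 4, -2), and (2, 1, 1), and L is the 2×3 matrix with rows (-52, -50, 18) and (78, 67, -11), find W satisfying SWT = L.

W = [[0, 1, -2], [4, 3, 5]]

Left-multiply by S⁻¹ and right-multiply by T⁻¹: W = S⁻¹LT⁻¹.
S has determinant -8; S⁻¹ = [[-3/8, -1/4], [1/4, 1/2]].
det T = -2; the adjugate gives T⁻¹ = [[-3, 1/2, 1], [4, -1/2, -1], [2, -1/2, 0]].
S⁻¹L = [[0, 2, -4], [26, 21, -1]].
W = (S⁻¹L)T⁻¹ = [[0, 1, -2], [4, 3, 5]].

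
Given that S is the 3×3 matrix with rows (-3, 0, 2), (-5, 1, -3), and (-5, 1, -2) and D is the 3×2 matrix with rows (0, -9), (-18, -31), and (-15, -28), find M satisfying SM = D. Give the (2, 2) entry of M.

3

S is on the left of M, so left-multiply by S⁻¹: M = S⁻¹D.
S has determinant -3; S⁻¹ = [[-1/3, -2/3, 2/3], [-5/3, -16/3, 19/3], [0, -1, 1]].
M = S⁻¹D = [[-1/3, -2/3, 2/3], [-5/3, -16/3, 19/3], [0, -1, 1]] · [[0, -9], [-18, -31], [-15, -28]] = [[2, 5], [1, 3], [3, 3]].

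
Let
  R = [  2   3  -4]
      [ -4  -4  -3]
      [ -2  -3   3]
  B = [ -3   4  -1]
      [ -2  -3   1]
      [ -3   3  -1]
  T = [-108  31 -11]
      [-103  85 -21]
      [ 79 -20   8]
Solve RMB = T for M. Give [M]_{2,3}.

4

Left-multiply by R⁻¹ and right-multiply by B⁻¹: M = R⁻¹TB⁻¹.
det R = -4, so R⁻¹ = [[21/4, -3/4, 25/4], [-9/2, 1/2, -11/2], [-1, 0, -1]].
B has determinant -5; B⁻¹ = [[0, -1/5, -1/5], [1, 0, -1], [3, 3/5, -17/5]].
R⁻¹T = [[4, -26, 8], [0, 13, -5], [29, -11, 3]].
M = (R⁻¹T)B⁻¹ = [[-2, 4, -2], [-2, -3, 4], [-2, -4, -5]].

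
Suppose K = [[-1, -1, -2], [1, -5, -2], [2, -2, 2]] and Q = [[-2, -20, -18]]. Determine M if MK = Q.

K is on the right of M, so right-multiply by K⁻¹: M = QK⁻¹.
det K = 4, so K⁻¹ = [[-7/2, 3/2, -2], [-3/2, 1/2, -1], [2, -1, 3/2]].
M = QK⁻¹ = [[-2, -20, -18]] · [[-7/2, 3/2, -2], [-3/2, 1/2, -1], [2, -1, 3/2]] = [[1, 5, -3]].

M = [[1, 5, -3]]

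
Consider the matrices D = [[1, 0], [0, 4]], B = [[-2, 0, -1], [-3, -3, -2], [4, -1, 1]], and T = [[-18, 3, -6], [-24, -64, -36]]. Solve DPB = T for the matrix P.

P = [[3, 0, -3], [5, 4, 4]]

P = D⁻¹TB⁻¹ (apply D⁻¹ on the left and B⁻¹ on the right).
det D = 4, so D⁻¹ = [[1, 0], [0, 1/4]].
B has determinant -5; B⁻¹ = [[1, -1/5, 3/5], [1, -2/5, 1/5], [-3, 2/5, -6/5]].
D⁻¹T = [[-18, 3, -6], [-6, -16, -9]].
P = (D⁻¹T)B⁻¹ = [[3, 0, -3], [5, 4, 4]].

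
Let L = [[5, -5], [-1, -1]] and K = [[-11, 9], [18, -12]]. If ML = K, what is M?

M = [[-2, 1], [3, -3]]

Since L sits to the right of M, M = KL⁻¹.
det L = -10; the adjugate gives L⁻¹ = [[1/10, -1/2], [-1/10, -1/2]].
M = KL⁻¹ = [[-11, 9], [18, -12]] · [[1/10, -1/2], [-1/10, -1/2]] = [[-2, 1], [3, -3]].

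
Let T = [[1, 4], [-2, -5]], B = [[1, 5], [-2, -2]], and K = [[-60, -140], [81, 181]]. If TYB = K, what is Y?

Isolating Y: multiply by T⁻¹ from the left and B⁻¹ from the right, so Y = T⁻¹KB⁻¹.
det T = 3; the adjugate gives T⁻¹ = [[-5/3, -4/3], [2/3, 1/3]].
det B = 8; the adjugate gives B⁻¹ = [[-1/4, -5/8], [1/4, 1/8]].
T⁻¹K = [[-8, -8], [-13, -33]].
Y = (T⁻¹K)B⁻¹ = [[0, 4], [-5, 4]].

Y = [[0, 4], [-5, 4]]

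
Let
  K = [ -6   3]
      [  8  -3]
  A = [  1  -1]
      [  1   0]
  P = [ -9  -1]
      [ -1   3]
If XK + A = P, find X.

XK = P − A = [[-10, 0], [-2, 3]].
Right-multiplying both sides by K⁻¹ gives X = (P − A)K⁻¹.
K has determinant -6; K⁻¹ = [[1/2, 1/2], [4/3, 1]].
X = (P − A)K⁻¹ = [[-5, -5], [3, 2]].

X = [[-5, -5], [3, 2]]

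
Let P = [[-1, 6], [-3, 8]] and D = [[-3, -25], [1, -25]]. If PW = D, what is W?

W = [[-3, -5], [-1, -5]]

Left-multiplying both sides by P⁻¹ gives W = P⁻¹D.
P has determinant 10; P⁻¹ = [[4/5, -3/5], [3/10, -1/10]].
W = P⁻¹D = [[4/5, -3/5], [3/10, -1/10]] · [[-3, -25], [1, -25]] = [[-3, -5], [-1, -5]].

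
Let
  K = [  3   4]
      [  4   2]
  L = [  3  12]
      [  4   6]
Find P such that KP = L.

P = [[1, 0], [0, 3]]

Since K multiplies P on the left, P = K⁻¹L.
K has determinant -10; K⁻¹ = [[-1/5, 2/5], [2/5, -3/10]].
P = K⁻¹L = [[-1/5, 2/5], [2/5, -3/10]] · [[3, 12], [4, 6]] = [[1, 0], [0, 3]].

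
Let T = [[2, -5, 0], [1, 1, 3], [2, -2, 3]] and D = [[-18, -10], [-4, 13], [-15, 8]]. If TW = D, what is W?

Since T multiplies W on the left, W = T⁻¹D.
det T = 3; the adjugate gives T⁻¹ = [[3, 5, -5], [1, 2, -2], [-4/3, -2, 7/3]].
W = T⁻¹D = [[3, 5, -5], [1, 2, -2], [-4/3, -2, 7/3]] · [[-18, -10], [-4, 13], [-15, 8]] = [[1, -5], [4, 0], [-3, 6]].

W = [[1, -5], [4, 0], [-3, 6]]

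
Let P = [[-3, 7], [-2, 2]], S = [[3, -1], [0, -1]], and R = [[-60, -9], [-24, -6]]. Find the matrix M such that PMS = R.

Isolating M: multiply by P⁻¹ from the left and S⁻¹ from the right, so M = P⁻¹RS⁻¹.
det P = 8, so P⁻¹ = [[1/4, -7/8], [1/4, -3/8]].
det S = -3; the adjugate gives S⁻¹ = [[1/3, -1/3], [0, -1]].
P⁻¹R = [[6, 3], [-6, 0]].
M = (P⁻¹R)S⁻¹ = [[2, -5], [-2, 2]].

M = [[2, -5], [-2, 2]]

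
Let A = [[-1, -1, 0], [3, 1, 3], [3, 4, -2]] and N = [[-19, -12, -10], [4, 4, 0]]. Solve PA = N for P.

P = [[4, -4, -1], [-4, 0, 0]]

Since A sits to the right of P, P = NA⁻¹.
det A = -1, so A⁻¹ = [[14, 2, 3], [-15, -2, -3], [-9, -1, -2]].
P = NA⁻¹ = [[-19, -12, -10], [4, 4, 0]] · [[14, 2, 3], [-15, -2, -3], [-9, -1, -2]] = [[4, -4, -1], [-4, 0, 0]].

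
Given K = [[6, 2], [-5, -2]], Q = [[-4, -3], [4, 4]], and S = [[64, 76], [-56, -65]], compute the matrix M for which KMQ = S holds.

Left-multiply by K⁻¹ and right-multiply by Q⁻¹: M = K⁻¹SQ⁻¹.
K has determinant -2; K⁻¹ = [[1, 1], [-5/2, -3]].
det Q = -4, so Q⁻¹ = [[-1, -3/4], [1, 1]].
K⁻¹S = [[8, 11], [8, 5]].
M = (K⁻¹S)Q⁻¹ = [[3, 5], [-3, -1]].

M = [[3, 5], [-3, -1]]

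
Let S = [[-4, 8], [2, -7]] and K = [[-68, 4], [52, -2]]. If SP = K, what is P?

Since S multiplies P on the left, P = S⁻¹K.
S has determinant 12; S⁻¹ = [[-7/12, -2/3], [-1/6, -1/3]].
P = S⁻¹K = [[-7/12, -2/3], [-1/6, -1/3]] · [[-68, 4], [52, -2]] = [[5, -1], [-6, 0]].

P = [[5, -1], [-6, 0]]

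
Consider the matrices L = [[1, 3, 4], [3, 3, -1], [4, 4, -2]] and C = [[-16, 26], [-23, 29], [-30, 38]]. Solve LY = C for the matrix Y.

Left-multiplying both sides by L⁻¹ gives Y = L⁻¹C.
det L = 4, so L⁻¹ = [[-1/2, 11/2, -15/4], [1/2, -9/2, 13/4], [0, 2, -3/2]].
Y = L⁻¹C = [[-1/2, 11/2, -15/4], [1/2, -9/2, 13/4], [0, 2, -3/2]] · [[-16, 26], [-23, 29], [-30, 38]] = [[-6, 4], [-2, 6], [-1, 1]].

Y = [[-6, 4], [-2, 6], [-1, 1]]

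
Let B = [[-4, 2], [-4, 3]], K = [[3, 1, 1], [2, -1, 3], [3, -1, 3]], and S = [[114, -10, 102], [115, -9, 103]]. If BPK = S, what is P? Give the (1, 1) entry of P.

Left-multiply by B⁻¹ and right-multiply by K⁻¹: P = B⁻¹SK⁻¹.
det B = -4; the adjugate gives B⁻¹ = [[-3/4, 1/2], [-1, 1]].
det K = 4, so K⁻¹ = [[0, -1, 1], [3/4, 3/2, -7/4], [1/4, 3/2, -5/4]].
B⁻¹S = [[-28, 3, -25], [1, 1, 1]].
P = (B⁻¹S)K⁻¹ = [[-4, -5, -2], [1, 2, -2]].

-4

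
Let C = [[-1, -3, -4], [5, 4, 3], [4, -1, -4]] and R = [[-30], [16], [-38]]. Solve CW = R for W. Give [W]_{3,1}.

Left-multiplying both sides by C⁻¹ gives W = C⁻¹R.
det C = 1; the adjugate gives C⁻¹ = [[-13, -8, 7], [32, 20, -17], [-21, -13, 11]].
W = C⁻¹R = [[-13, -8, 7], [32, 20, -17], [-21, -13, 11]] · [[-30], [16], [-38]] = [[-4], [6], [4]].

4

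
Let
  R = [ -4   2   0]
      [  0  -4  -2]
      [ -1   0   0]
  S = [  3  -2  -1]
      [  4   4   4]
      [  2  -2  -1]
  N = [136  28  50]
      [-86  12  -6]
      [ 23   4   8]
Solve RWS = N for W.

W = R⁻¹NS⁻¹ (apply R⁻¹ on the left and S⁻¹ on the right).
R has determinant 4; R⁻¹ = [[0, 0, -1], [1/2, 0, -2], [-1, -1/2, 4]].
S has determinant 4; S⁻¹ = [[1, 0, -1], [3, -1/4, -4], [-4, 1/2, 5]].
R⁻¹N = [[-23, -4, -8], [22, 6, 9], [-1, -18, -15]].
W = (R⁻¹N)S⁻¹ = [[-3, -3, -1], [4, 3, -1], [5, -3, -2]].

W = [[-3, -3, -1], [4, 3, -1], [5, -3, -2]]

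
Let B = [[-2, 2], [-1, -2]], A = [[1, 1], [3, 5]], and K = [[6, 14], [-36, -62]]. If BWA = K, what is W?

W = [[1, 3], [-2, 5]]

W = B⁻¹KA⁻¹ (apply B⁻¹ on the left and A⁻¹ on the right).
det B = 6, so B⁻¹ = [[-1/3, -1/3], [1/6, -1/3]].
det A = 2; the adjugate gives A⁻¹ = [[5/2, -1/2], [-3/2, 1/2]].
B⁻¹K = [[10, 16], [13, 23]].
W = (B⁻¹K)A⁻¹ = [[1, 3], [-2, 5]].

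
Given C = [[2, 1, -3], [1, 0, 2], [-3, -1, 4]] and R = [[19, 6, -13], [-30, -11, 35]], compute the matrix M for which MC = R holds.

M = [[3, 4, -3], [-5, -2, 6]]

Since C sits to the right of M, M = RC⁻¹.
det C = -3; the adjugate gives C⁻¹ = [[-2/3, 1/3, -2/3], [10/3, 1/3, 7/3], [1/3, 1/3, 1/3]].
M = RC⁻¹ = [[19, 6, -13], [-30, -11, 35]] · [[-2/3, 1/3, -2/3], [10/3, 1/3, 7/3], [1/3, 1/3, 1/3]] = [[3, 4, -3], [-5, -2, 6]].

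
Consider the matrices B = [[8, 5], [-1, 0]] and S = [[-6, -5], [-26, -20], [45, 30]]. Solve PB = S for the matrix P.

Right-multiplying both sides by B⁻¹ gives P = SB⁻¹.
det B = 5; the adjugate gives B⁻¹ = [[0, -1], [1/5, 8/5]].
P = SB⁻¹ = [[-6, -5], [-26, -20], [45, 30]] · [[0, -1], [1/5, 8/5]] = [[-1, -2], [-4, -6], [6, 3]].

P = [[-1, -2], [-4, -6], [6, 3]]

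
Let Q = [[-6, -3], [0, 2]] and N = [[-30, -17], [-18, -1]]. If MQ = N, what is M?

Q is on the right of M, so right-multiply by Q⁻¹: M = NQ⁻¹.
Q has determinant -12; Q⁻¹ = [[-1/6, -1/4], [0, 1/2]].
M = NQ⁻¹ = [[-30, -17], [-18, -1]] · [[-1/6, -1/4], [0, 1/2]] = [[5, -1], [3, 4]].

M = [[5, -1], [3, 4]]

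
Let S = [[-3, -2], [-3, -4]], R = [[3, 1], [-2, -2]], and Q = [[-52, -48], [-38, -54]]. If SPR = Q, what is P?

Isolating P: multiply by S⁻¹ from the left and R⁻¹ from the right, so P = S⁻¹QR⁻¹.
S has determinant 6; S⁻¹ = [[-2/3, 1/3], [1/2, -1/2]].
R has determinant -4; R⁻¹ = [[1/2, 1/4], [-1/2, -3/4]].
S⁻¹Q = [[22, 14], [-7, 3]].
P = (S⁻¹Q)R⁻¹ = [[4, -5], [-5, -4]].

P = [[4, -5], [-5, -4]]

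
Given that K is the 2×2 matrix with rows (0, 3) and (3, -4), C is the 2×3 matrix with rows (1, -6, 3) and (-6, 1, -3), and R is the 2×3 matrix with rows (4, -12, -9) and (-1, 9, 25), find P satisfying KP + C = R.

KP = R − C = [[3, -6, -12], [5, 8, 28]].
Since K multiplies P on the left, P = K⁻¹(R − C).
K has determinant -9; K⁻¹ = [[4/9, 1/3], [1/3, 0]].
P = K⁻¹(R − C) = [[3, 0, 4], [1, -2, -4]].

P = [[3, 0, 4], [1, -2, -4]]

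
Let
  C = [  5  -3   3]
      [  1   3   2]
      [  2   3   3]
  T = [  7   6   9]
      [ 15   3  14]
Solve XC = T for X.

X = [[0, -3, 5], [2, 1, 2]]

Right-multiplying both sides by C⁻¹ gives X = TC⁻¹.
det C = 3; the adjugate gives C⁻¹ = [[1, 6, -5], [1/3, 3, -7/3], [-1, -7, 6]].
X = TC⁻¹ = [[7, 6, 9], [15, 3, 14]] · [[1, 6, -5], [1/3, 3, -7/3], [-1, -7, 6]] = [[0, -3, 5], [2, 1, 2]].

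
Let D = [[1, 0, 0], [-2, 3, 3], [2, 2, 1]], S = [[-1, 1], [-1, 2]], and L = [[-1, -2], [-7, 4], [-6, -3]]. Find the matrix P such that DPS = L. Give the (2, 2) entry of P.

Isolating P: multiply by D⁻¹ from the left and S⁻¹ from the right, so P = D⁻¹LS⁻¹.
det D = -3; the adjugate gives D⁻¹ = [[1, 0, 0], [-8/3, -1/3, 1], [10/3, 2/3, -1]].
det S = -1; the adjugate gives S⁻¹ = [[-2, 1], [-1, 1]].
D⁻¹L = [[-1, -2], [-1, 1], [-2, -1]].
P = (D⁻¹L)S⁻¹ = [[4, -3], [1, 0], [5, -3]].

0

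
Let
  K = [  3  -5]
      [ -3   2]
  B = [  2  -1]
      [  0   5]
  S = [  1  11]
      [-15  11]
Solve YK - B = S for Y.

YK = S + B = [[3, 10], [-15, 16]].
Right-multiplying both sides by K⁻¹ gives Y = (S + B)K⁻¹.
det K = -9; the adjugate gives K⁻¹ = [[-2/9, -5/9], [-1/3, -1/3]].
Y = (S + B)K⁻¹ = [[-4, -5], [-2, 3]].

Y = [[-4, -5], [-2, 3]]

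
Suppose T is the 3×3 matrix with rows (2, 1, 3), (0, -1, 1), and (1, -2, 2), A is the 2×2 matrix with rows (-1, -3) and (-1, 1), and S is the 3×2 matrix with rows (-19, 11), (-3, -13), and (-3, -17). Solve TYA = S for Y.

Y = [[-3, 0], [-1, 5], [3, 4]]

Isolating Y: multiply by T⁻¹ from the left and A⁻¹ from the right, so Y = T⁻¹SA⁻¹.
det T = 4; the adjugate gives T⁻¹ = [[0, -2, 1], [1/4, 1/4, -1/2], [1/4, 5/4, -1/2]].
det A = -4, so A⁻¹ = [[-1/4, -3/4], [-1/4, 1/4]].
T⁻¹S = [[3, 9], [-4, 8], [-7, -5]].
Y = (T⁻¹S)A⁻¹ = [[-3, 0], [-1, 5], [3, 4]].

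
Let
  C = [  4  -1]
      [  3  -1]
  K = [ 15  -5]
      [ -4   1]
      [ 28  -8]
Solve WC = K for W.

W = [[0, 5], [-1, 0], [4, 4]]

C is on the right of W, so right-multiply by C⁻¹: W = KC⁻¹.
det C = -1, so C⁻¹ = [[1, -1], [3, -4]].
W = KC⁻¹ = [[15, -5], [-4, 1], [28, -8]] · [[1, -1], [3, -4]] = [[0, 5], [-1, 0], [4, 4]].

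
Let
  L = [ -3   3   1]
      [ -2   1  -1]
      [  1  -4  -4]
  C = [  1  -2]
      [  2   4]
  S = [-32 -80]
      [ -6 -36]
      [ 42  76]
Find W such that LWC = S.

W = [[2, 4], [5, -1], [-5, -3]]

Isolating W: multiply by L⁻¹ from the left and C⁻¹ from the right, so W = L⁻¹SC⁻¹.
det L = 4, so L⁻¹ = [[-2, 2, -1], [-9/4, 11/4, -5/4], [7/4, -9/4, 3/4]].
det C = 8; the adjugate gives C⁻¹ = [[1/2, 1/4], [-1/4, 1/8]].
L⁻¹S = [[10, 12], [3, -14], [-11, -2]].
W = (L⁻¹S)C⁻¹ = [[2, 4], [5, -1], [-5, -3]].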